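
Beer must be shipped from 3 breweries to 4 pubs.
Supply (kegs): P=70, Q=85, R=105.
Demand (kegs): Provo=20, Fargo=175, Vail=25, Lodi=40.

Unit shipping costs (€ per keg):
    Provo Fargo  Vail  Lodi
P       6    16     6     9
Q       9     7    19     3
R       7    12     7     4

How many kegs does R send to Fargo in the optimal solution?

The minimum-cost plan:
  P->Provo: 20 kegs
  P->Fargo: 25 kegs
  P->Vail: 25 kegs
  Q->Fargo: 85 kegs
  R->Fargo: 65 kegs
  R->Lodi: 40 kegs
Total cost = €2205.
So R→Fargo carries 65 kegs.

65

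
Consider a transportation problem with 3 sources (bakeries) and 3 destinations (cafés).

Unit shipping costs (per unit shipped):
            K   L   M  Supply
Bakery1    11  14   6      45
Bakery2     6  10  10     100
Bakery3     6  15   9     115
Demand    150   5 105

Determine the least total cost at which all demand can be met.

1760

One minimum-cost allocation:
  Bakery1→M: 45 × 6 = 270
  Bakery2→K: 95 × 6 = 570
  Bakery2→L: 5 × 10 = 50
  Bakery3→K: 55 × 6 = 330
  Bakery3→M: 60 × 9 = 540
Total = 270 + 570 + 50 + 330 + 540 = 1760.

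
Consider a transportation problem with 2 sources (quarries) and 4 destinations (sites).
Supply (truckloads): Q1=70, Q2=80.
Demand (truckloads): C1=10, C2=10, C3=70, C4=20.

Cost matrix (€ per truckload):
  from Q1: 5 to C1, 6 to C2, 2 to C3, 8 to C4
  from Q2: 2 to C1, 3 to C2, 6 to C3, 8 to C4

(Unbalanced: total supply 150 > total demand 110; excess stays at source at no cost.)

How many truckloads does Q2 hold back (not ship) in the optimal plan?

40

An optimal plan:
  Q1→C3: 70 × €2 = €140
  Q2→C1: 10 × €2 = €20
  Q2→C2: 10 × €3 = €30
  Q2→C4: 20 × €8 = €160
Total cost = €350.
Q2 ships 40 of its 80, leaving 40.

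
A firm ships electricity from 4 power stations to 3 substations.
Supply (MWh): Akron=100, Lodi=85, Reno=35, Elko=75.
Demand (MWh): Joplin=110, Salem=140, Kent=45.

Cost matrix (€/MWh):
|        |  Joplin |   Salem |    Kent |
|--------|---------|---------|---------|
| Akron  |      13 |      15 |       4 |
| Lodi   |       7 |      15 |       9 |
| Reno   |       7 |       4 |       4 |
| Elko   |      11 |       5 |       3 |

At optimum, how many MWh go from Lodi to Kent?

Solving gives:
  Akron–Joplin: 25 × €13 = €325
  Akron–Salem: 30 × €15 = €450
  Akron–Kent: 45 × €4 = €180
  Lodi–Joplin: 85 × €7 = €595
  Reno–Salem: 35 × €4 = €140
  Elko–Salem: 75 × €5 = €375
Total cost = €2065.
The route Lodi→Kent is not used.

0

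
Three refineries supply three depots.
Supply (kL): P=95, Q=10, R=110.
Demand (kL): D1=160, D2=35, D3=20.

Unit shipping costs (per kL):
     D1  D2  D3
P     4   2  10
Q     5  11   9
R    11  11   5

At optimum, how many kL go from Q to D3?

0

The minimum-cost plan:
  P→D1: 60 × 4 = 240
  P→D2: 35 × 2 = 70
  Q→D1: 10 × 5 = 50
  R→D1: 90 × 11 = 990
  R→D3: 20 × 5 = 100
Total cost = 1450.
The route Q→D3 is not used.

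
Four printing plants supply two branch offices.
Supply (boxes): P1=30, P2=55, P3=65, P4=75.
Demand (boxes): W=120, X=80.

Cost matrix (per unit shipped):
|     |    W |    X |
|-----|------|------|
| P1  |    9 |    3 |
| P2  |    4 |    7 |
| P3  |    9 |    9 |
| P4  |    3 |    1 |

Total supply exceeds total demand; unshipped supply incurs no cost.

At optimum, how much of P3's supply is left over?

25

An optimal plan:
  P1 to X: 30 × 3 = 90
  P2 to W: 55 × 4 = 220
  P3 to W: 40 × 9 = 360
  P4 to W: 25 × 3 = 75
  P4 to X: 50 × 1 = 50
Total cost = 795.
P3 ships 40 of its 65, leaving 25.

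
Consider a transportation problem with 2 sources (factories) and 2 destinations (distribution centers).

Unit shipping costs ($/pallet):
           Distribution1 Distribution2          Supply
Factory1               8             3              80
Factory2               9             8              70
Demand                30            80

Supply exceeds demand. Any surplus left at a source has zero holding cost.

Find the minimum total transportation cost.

510

An optimal shipping plan:
  Factory1→Distribution2: 80 pallets
  Factory2→Distribution1: 30 pallets
Total cost = $510.
(Supply check: Factory1 ships 80; Factory2 ships 30.)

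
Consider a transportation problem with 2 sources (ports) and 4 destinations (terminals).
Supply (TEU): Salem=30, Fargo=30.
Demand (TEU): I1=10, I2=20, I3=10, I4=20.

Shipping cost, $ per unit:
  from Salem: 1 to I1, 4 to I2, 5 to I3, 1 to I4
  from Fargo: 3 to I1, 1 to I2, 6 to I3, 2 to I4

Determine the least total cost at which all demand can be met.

Optimal allocation:
  Salem->I1: 10 × $1 = $10
  Salem->I3: 10 × $5 = $50
  Salem->I4: 10 × $1 = $10
  Fargo->I2: 20 × $1 = $20
  Fargo->I4: 10 × $2 = $20
Total = 10 + 50 + 10 + 20 + 20 = $110.

110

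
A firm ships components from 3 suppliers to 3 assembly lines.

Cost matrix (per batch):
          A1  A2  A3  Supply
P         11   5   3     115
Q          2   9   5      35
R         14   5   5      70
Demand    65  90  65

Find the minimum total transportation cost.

1045

Optimal allocation:
  P→A1: 30 × 11 = 330
  P→A2: 20 × 5 = 100
  P→A3: 65 × 3 = 195
  Q→A1: 35 × 2 = 70
  R→A2: 70 × 5 = 350
Total = 330 + 100 + 195 + 70 + 350 = 1045.
(Supply check: P ships 115; Q ships 35; R ships 70.)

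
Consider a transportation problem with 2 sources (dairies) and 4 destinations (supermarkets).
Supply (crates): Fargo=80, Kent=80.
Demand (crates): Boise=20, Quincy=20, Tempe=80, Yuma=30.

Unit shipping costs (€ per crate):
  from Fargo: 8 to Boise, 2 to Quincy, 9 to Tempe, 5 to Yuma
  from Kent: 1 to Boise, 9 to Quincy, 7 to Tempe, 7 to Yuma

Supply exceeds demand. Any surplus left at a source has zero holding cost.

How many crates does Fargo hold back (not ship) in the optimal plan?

Minimum-cost shipments:
  Fargo→Quincy: 20 × €2 = €40
  Fargo→Tempe: 20 × €9 = €180
  Fargo→Yuma: 30 × €5 = €150
  Kent→Boise: 20 × €1 = €20
  Kent→Tempe: 60 × €7 = €420
Total cost = €810.
Fargo ships 70 of its 80, leaving 10.

10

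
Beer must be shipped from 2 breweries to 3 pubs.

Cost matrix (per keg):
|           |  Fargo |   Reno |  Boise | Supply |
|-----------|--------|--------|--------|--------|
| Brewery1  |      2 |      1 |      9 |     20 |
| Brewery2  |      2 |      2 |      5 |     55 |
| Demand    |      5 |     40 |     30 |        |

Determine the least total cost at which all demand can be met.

Optimal allocation:
  Brewery1→Reno: 20 × 1 = 20
  Brewery2→Fargo: 5 × 2 = 10
  Brewery2→Reno: 20 × 2 = 40
  Brewery2→Boise: 30 × 5 = 150
Total = 20 + 10 + 40 + 150 = 220.

220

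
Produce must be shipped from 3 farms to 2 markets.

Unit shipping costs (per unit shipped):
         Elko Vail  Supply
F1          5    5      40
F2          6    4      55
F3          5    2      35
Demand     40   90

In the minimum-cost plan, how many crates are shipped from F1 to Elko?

Solving gives:
  F1–Elko: 40 × 5 = 200
  F2–Vail: 55 × 4 = 220
  F3–Vail: 35 × 2 = 70
Total cost = 490.
So F1→Elko carries 40 crates.

40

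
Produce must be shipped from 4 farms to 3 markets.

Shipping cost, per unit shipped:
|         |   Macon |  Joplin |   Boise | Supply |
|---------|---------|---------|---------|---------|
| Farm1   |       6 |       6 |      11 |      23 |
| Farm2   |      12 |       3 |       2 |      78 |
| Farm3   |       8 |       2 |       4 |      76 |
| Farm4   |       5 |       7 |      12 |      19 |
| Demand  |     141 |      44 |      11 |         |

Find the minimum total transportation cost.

1271

Optimal allocation:
  Farm1->Macon: 23 crates
  Farm2->Macon: 23 crates
  Farm2->Joplin: 44 crates
  Farm2->Boise: 11 crates
  Farm3->Macon: 76 crates
  Farm4->Macon: 19 crates
Total cost = 1271.
(Supply check: Farm1 ships 23; Farm2 ships 78; Farm3 ships 76; Farm4 ships 19.)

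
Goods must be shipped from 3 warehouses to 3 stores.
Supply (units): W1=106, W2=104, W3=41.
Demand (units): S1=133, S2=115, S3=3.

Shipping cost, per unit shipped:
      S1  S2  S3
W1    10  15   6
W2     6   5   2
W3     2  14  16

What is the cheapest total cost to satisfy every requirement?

1705

An optimal shipping plan:
  W1–S1: 92 × 10 = 920
  W1–S2: 11 × 15 = 165
  W1–S3: 3 × 6 = 18
  W2–S2: 104 × 5 = 520
  W3–S1: 41 × 2 = 82
Total = 920 + 165 + 18 + 520 + 82 = 1705.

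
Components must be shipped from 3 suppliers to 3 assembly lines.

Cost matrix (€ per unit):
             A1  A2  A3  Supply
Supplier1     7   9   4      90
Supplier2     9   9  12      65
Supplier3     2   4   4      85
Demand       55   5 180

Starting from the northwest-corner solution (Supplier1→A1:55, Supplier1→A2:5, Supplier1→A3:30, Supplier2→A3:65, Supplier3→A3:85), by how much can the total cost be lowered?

370

Current plan cost = 55·7 + 5·9 + 30·4 + 65·12 + 85·4 = €1670.
Optimal plan:
  Supplier1 to A3: 90 × €4 = €360
  Supplier2 to A1: 55 × €9 = €495
  Supplier2 to A2: 5 × €9 = €45
  Supplier2 to A3: 5 × €12 = €60
  Supplier3 to A3: 85 × €4 = €340
Optimal cost = €1300.
Saving = 1670 − 1300 = €370.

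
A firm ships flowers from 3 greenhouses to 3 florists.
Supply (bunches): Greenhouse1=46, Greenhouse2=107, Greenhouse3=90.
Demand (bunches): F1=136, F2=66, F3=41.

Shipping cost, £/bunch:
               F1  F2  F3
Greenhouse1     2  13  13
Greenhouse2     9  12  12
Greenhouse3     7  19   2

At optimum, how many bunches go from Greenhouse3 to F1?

49

Solving gives:
  Greenhouse1–F1: 46 bunches
  Greenhouse2–F1: 41 bunches
  Greenhouse2–F2: 66 bunches
  Greenhouse3–F1: 49 bunches
  Greenhouse3–F3: 41 bunches
Total cost = £1678.
So Greenhouse3→F1 carries 49 bunches.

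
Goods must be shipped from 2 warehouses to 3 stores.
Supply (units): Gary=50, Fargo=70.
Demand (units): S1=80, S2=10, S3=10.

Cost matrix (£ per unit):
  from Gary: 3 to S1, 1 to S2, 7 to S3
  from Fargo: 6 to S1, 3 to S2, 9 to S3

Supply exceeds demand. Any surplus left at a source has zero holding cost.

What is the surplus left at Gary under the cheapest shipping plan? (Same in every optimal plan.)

0

Minimum-cost shipments:
  Gary→S1: 50 × £3 = £150
  Fargo→S1: 30 × £6 = £180
  Fargo→S2: 10 × £3 = £30
  Fargo→S3: 10 × £9 = £90
Total cost = £450.
Gary ships 50 of its 50, leaving 0.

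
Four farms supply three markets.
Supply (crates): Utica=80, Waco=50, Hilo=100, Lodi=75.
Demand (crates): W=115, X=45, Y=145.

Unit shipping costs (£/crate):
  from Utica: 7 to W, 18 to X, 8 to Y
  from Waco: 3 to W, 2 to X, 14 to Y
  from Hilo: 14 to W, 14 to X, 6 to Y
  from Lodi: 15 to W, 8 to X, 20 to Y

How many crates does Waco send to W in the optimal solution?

Optimal shipments:
  Utica→W: 35 × £7 = £245
  Utica→Y: 45 × £8 = £360
  Waco→W: 50 × £3 = £150
  Hilo→Y: 100 × £6 = £600
  Lodi→W: 30 × £15 = £450
  Lodi→X: 45 × £8 = £360
Total cost = £2165.
So Waco→W carries 50 crates.

50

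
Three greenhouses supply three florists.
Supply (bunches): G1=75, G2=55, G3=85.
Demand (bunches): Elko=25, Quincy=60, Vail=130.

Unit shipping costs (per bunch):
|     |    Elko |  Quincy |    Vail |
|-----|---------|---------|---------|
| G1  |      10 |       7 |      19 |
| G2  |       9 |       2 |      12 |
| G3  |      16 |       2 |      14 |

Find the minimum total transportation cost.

2330

An optimal shipping plan:
  G1 to Elko: 25 bunches
  G1 to Vail: 50 bunches
  G2 to Vail: 55 bunches
  G3 to Quincy: 60 bunches
  G3 to Vail: 25 bunches
Total cost = 2330.
(Supply check: G1 ships 75; G2 ships 55; G3 ships 85.)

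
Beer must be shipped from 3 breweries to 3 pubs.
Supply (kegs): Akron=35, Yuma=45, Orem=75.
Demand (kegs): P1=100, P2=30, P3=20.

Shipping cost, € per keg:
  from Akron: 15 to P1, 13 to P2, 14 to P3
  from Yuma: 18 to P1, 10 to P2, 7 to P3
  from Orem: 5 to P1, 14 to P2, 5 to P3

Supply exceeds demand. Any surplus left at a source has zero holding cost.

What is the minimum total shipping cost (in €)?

1205

An optimal shipping plan:
  Akron->P1: 25 kegs
  Akron->P2: 5 kegs
  Yuma->P2: 25 kegs
  Yuma->P3: 20 kegs
  Orem->P1: 75 kegs
Total cost = €1205.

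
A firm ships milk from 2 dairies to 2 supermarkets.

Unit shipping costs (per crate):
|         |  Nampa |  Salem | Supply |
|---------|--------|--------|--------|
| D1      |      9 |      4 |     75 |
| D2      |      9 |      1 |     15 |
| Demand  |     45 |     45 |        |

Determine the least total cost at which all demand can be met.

Optimal allocation:
  D1→Nampa: 45 × 9 = 405
  D1→Salem: 30 × 4 = 120
  D2→Salem: 15 × 1 = 15
Total = 405 + 120 + 15 = 540.

540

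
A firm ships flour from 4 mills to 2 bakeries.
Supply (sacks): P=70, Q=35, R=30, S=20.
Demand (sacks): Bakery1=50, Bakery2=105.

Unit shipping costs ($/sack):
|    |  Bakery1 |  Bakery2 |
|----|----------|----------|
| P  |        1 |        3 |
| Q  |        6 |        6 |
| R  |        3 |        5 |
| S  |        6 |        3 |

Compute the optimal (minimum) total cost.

Optimal allocation:
  P→Bakery1: 50 × $1 = $50
  P→Bakery2: 20 × $3 = $60
  Q→Bakery2: 35 × $6 = $210
  R→Bakery2: 30 × $5 = $150
  S→Bakery2: 20 × $3 = $60
Total = 50 + 60 + 210 + 150 + 60 = $530.

530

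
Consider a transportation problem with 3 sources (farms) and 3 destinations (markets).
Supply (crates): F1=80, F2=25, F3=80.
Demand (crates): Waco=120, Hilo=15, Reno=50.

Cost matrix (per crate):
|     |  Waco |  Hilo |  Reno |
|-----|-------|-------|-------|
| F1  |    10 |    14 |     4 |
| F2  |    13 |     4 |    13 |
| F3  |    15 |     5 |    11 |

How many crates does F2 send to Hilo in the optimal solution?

Optimal shipments:
  F1->Waco: 30 × 10 = 300
  F1->Reno: 50 × 4 = 200
  F2->Waco: 25 × 13 = 325
  F3->Waco: 65 × 15 = 975
  F3->Hilo: 15 × 5 = 75
Total cost = 1875.
The route F2→Hilo is not used.

0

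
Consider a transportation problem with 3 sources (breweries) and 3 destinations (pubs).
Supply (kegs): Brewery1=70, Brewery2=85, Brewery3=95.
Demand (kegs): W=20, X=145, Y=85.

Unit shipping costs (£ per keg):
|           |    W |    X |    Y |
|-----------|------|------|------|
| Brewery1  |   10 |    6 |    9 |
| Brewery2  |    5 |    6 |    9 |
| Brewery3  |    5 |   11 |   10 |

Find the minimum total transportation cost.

1810

Optimal allocation:
  Brewery1–X: 60 × £6 = £360
  Brewery1–Y: 10 × £9 = £90
  Brewery2–X: 85 × £6 = £510
  Brewery3–W: 20 × £5 = £100
  Brewery3–Y: 75 × £10 = £750
Total = 360 + 90 + 510 + 100 + 750 = £1810.
(Supply check: Brewery1 ships 70; Brewery2 ships 85; Brewery3 ships 95.)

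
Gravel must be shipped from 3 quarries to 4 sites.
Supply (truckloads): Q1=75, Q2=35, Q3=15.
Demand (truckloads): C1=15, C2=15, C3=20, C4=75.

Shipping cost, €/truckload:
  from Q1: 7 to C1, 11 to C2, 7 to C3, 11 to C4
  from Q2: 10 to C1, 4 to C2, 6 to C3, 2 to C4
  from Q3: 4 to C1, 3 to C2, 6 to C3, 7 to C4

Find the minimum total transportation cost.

An optimal shipping plan:
  Q1->C1: 15 × €7 = €105
  Q1->C3: 20 × €7 = €140
  Q1->C4: 40 × €11 = €440
  Q2->C4: 35 × €2 = €70
  Q3->C2: 15 × €3 = €45
Total = 105 + 140 + 440 + 70 + 45 = €800.

800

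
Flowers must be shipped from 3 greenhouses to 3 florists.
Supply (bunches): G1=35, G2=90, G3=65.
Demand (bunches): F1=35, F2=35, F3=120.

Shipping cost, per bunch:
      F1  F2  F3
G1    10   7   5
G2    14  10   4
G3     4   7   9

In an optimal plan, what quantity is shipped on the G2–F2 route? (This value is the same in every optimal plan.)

Optimal shipments:
  G1–F2: 5 bunches
  G1–F3: 30 bunches
  G2–F3: 90 bunches
  G3–F1: 35 bunches
  G3–F2: 30 bunches
Total cost = 895.
The route G2→F2 is not used.

0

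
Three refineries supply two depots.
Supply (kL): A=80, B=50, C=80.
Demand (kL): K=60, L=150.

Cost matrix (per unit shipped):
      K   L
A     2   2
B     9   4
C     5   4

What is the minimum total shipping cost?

680

Optimal allocation:
  A→K: 60 × 2 = 120
  A→L: 20 × 2 = 40
  B→L: 50 × 4 = 200
  C→L: 80 × 4 = 320
Total = 120 + 40 + 200 + 320 = 680.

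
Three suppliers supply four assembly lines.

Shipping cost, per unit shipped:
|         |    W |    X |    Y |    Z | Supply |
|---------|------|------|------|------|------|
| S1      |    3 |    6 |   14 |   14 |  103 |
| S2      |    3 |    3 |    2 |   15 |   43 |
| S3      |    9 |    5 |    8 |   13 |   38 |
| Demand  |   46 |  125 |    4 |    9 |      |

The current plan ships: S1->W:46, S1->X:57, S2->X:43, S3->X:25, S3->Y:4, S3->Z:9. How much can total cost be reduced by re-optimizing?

Current plan cost = 46·3 + 57·6 + 43·3 + 25·5 + 4·8 + 9·13 = 883.
Optimal plan:
  S1→W: 46 batches
  S1→X: 57 batches
  S2→X: 39 batches
  S2→Y: 4 batches
  S3→X: 29 batches
  S3→Z: 9 batches
Optimal cost = 867.
Saving = 883 − 867 = 16.

16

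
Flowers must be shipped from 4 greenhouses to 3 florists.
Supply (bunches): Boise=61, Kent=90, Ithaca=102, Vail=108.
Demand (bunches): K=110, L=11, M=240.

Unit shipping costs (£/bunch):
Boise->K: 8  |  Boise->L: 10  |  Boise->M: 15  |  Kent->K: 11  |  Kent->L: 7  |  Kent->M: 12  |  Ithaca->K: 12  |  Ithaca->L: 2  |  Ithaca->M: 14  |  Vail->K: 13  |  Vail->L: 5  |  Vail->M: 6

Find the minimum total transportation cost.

Optimal allocation:
  Boise->K: 61 × £8 = £488
  Kent->M: 90 × £12 = £1080
  Ithaca->K: 49 × £12 = £588
  Ithaca->L: 11 × £2 = £22
  Ithaca->M: 42 × £14 = £588
  Vail->M: 108 × £6 = £648
Total = 488 + 1080 + 588 + 22 + 588 + 648 = £3414.
(Supply check: Boise ships 61; Kent ships 90; Ithaca ships 102; Vail ships 108.)

3414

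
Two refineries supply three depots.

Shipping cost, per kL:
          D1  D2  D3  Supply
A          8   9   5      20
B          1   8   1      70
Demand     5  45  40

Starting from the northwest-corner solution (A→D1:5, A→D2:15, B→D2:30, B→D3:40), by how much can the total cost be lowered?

Current plan cost = 5·8 + 15·9 + 30·8 + 40·1 = 455.
Optimal plan:
  A to D2: 20 kL
  B to D1: 5 kL
  B to D2: 25 kL
  B to D3: 40 kL
Optimal cost = 425.
Saving = 455 − 425 = 30.

30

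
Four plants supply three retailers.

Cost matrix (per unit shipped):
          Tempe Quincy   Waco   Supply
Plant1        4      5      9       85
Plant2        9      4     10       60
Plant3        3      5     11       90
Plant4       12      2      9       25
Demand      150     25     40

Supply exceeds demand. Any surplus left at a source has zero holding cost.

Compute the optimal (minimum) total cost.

Optimal allocation:
  Plant1–Tempe: 60 units
  Plant1–Waco: 25 units
  Plant2–Waco: 15 units
  Plant3–Tempe: 90 units
  Plant4–Quincy: 25 units
Total cost = 935.

935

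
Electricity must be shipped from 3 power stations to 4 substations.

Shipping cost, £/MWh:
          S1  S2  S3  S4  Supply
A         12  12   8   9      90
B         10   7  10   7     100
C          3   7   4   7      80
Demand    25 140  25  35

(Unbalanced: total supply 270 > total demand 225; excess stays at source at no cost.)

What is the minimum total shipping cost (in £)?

One minimum-cost allocation:
  A→S3: 10 × £8 = £80
  A→S4: 35 × £9 = £315
  B→S2: 100 × £7 = £700
  C→S1: 25 × £3 = £75
  C→S2: 40 × £7 = £280
  C→S3: 15 × £4 = £60
Total = 80 + 315 + 700 + 75 + 280 + 60 = £1510.

1510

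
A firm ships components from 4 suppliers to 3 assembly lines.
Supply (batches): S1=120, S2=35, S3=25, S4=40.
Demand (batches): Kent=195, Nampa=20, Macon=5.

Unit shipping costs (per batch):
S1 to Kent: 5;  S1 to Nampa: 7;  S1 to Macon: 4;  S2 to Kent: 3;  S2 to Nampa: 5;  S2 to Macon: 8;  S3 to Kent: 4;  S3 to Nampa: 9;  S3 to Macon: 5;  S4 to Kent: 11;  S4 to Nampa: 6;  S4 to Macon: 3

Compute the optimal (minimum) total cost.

1105

A cheapest plan:
  S1–Kent: 120 × 5 = 600
  S2–Kent: 35 × 3 = 105
  S3–Kent: 25 × 4 = 100
  S4–Kent: 15 × 11 = 165
  S4–Nampa: 20 × 6 = 120
  S4–Macon: 5 × 3 = 15
Total = 600 + 105 + 100 + 165 + 120 + 15 = 1105.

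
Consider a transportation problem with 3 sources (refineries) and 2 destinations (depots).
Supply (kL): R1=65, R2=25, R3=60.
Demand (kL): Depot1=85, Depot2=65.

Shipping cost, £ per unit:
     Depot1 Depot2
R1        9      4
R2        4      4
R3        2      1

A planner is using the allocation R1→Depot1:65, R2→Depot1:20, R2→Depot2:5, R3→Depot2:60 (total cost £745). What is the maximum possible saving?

Current plan cost = 65·9 + 20·4 + 5·4 + 60·1 = £745.
Optimal plan:
  R1→Depot2: 65 kL
  R2→Depot1: 25 kL
  R3→Depot1: 60 kL
Optimal cost = £480.
Saving = 745 − 480 = £265.

265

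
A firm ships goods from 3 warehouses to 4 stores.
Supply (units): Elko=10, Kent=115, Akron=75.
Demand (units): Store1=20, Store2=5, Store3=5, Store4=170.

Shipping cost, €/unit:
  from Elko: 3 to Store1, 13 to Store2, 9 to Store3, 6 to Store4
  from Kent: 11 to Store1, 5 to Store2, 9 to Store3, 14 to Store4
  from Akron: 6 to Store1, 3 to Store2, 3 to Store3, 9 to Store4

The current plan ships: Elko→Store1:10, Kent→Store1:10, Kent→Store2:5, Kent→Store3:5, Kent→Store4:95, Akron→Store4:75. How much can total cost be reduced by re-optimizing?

5

Current plan cost = 10·3 + 10·11 + 5·5 + 5·9 + 95·14 + 75·9 = €2215.
Optimal plan:
  Elko–Store4: 10 × €6 = €60
  Kent–Store1: 20 × €11 = €220
  Kent–Store2: 5 × €5 = €25
  Kent–Store4: 90 × €14 = €1260
  Akron–Store3: 5 × €3 = €15
  Akron–Store4: 70 × €9 = €630
Optimal cost = €2210.
Saving = 2215 − 2210 = €5.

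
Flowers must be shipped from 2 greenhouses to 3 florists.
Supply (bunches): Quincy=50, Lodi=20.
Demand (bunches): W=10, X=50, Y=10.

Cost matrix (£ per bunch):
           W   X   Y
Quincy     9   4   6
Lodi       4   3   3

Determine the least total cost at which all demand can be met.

Optimal allocation:
  Quincy–X: 50 × £4 = £200
  Lodi–W: 10 × £4 = £40
  Lodi–Y: 10 × £3 = £30
Total = 200 + 40 + 30 = £270.
(Supply check: Quincy ships 50; Lodi ships 20.)

270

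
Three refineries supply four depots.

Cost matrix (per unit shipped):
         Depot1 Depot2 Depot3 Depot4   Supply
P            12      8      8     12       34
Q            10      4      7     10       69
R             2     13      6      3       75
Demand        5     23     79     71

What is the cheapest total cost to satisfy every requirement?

One minimum-cost allocation:
  P to Depot3: 34 × 8 = 272
  Q to Depot2: 23 × 4 = 92
  Q to Depot3: 45 × 7 = 315
  Q to Depot4: 1 × 10 = 10
  R to Depot1: 5 × 2 = 10
  R to Depot4: 70 × 3 = 210
Total = 272 + 92 + 315 + 10 + 10 + 210 = 909.

909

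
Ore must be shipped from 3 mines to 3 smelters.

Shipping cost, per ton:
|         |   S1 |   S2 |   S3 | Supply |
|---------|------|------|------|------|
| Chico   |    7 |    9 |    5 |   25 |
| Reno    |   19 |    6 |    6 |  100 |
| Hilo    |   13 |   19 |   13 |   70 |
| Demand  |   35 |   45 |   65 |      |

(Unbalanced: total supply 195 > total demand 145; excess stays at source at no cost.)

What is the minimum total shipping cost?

1015

An optimal shipping plan:
  Chico–S1: 15 × 7 = 105
  Chico–S3: 10 × 5 = 50
  Reno–S2: 45 × 6 = 270
  Reno–S3: 55 × 6 = 330
  Hilo–S1: 20 × 13 = 260
Total = 105 + 50 + 270 + 330 + 260 = 1015.
(Supply check: Chico ships 25; Reno ships 100; Hilo ships 20.)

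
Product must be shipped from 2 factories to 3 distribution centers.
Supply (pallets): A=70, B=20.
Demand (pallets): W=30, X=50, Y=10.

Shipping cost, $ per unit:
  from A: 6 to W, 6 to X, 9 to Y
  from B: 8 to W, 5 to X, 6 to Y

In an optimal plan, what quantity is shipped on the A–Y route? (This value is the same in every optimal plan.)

0

Solving gives:
  A to W: 30 × $6 = $180
  A to X: 40 × $6 = $240
  B to X: 10 × $5 = $50
  B to Y: 10 × $6 = $60
Total cost = $530.
The route A→Y is not used.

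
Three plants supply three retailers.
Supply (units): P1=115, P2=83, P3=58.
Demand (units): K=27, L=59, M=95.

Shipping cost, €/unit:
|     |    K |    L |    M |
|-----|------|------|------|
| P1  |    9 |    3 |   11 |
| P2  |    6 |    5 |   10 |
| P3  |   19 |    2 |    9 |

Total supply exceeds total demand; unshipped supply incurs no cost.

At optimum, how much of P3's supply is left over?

0

An optimal plan:
  P1–L: 59 units
  P2–K: 27 units
  P2–M: 37 units
  P3–M: 58 units
Total cost = €1231.
P3 ships 58 of its 58, leaving 0.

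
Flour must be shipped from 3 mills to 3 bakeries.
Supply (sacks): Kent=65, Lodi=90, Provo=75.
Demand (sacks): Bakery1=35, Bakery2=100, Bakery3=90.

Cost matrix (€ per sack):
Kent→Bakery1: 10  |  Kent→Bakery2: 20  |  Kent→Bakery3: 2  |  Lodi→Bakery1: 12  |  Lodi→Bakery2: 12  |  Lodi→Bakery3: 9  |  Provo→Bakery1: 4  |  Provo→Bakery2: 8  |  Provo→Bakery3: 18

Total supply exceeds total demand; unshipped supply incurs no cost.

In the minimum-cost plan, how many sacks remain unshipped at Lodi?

5

Minimum-cost shipments:
  Kent->Bakery3: 65 × €2 = €130
  Lodi->Bakery2: 60 × €12 = €720
  Lodi->Bakery3: 25 × €9 = €225
  Provo->Bakery1: 35 × €4 = €140
  Provo->Bakery2: 40 × €8 = €320
Total cost = €1535.
Lodi ships 85 of its 90, leaving 5.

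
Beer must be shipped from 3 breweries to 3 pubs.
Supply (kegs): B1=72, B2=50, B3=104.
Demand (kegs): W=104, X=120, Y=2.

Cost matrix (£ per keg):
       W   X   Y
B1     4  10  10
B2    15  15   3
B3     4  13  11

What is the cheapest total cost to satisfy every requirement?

Optimal allocation:
  B1 to X: 72 kegs
  B2 to X: 48 kegs
  B2 to Y: 2 kegs
  B3 to W: 104 kegs
Total cost = £1862.

1862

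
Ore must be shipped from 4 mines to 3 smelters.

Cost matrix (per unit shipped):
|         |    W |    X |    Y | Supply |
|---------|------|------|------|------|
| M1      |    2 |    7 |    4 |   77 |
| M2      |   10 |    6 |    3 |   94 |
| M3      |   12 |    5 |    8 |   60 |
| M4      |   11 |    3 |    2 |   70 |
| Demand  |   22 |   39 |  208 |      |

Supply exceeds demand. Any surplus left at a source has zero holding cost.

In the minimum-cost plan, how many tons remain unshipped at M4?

Minimum-cost shipments:
  M1 to W: 22 × 2 = 44
  M1 to Y: 44 × 4 = 176
  M2 to Y: 94 × 3 = 282
  M3 to X: 39 × 5 = 195
  M4 to Y: 70 × 2 = 140
Total cost = 837.
M4 ships 70 of its 70, leaving 0.

0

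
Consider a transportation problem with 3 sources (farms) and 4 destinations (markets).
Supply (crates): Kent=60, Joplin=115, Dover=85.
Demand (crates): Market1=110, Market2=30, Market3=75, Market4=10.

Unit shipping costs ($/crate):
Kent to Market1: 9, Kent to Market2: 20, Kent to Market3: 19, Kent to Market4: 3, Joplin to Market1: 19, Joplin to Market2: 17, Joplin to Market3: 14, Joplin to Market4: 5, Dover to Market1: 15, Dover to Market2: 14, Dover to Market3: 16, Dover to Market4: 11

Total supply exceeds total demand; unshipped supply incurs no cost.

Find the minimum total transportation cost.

2810

Optimal allocation:
  Kent→Market1: 60 × $9 = $540
  Joplin→Market3: 75 × $14 = $1050
  Joplin→Market4: 10 × $5 = $50
  Dover→Market1: 50 × $15 = $750
  Dover→Market2: 30 × $14 = $420
Total = 540 + 1050 + 50 + 750 + 420 = $2810.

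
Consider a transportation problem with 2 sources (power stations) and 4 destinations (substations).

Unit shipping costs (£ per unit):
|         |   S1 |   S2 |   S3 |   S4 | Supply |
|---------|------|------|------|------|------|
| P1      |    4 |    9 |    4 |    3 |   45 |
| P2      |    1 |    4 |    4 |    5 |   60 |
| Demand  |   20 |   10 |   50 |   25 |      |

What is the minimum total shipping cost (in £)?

An optimal shipping plan:
  P1→S3: 20 MWh
  P1→S4: 25 MWh
  P2→S1: 20 MWh
  P2→S2: 10 MWh
  P2→S3: 30 MWh
Total cost = £335.

335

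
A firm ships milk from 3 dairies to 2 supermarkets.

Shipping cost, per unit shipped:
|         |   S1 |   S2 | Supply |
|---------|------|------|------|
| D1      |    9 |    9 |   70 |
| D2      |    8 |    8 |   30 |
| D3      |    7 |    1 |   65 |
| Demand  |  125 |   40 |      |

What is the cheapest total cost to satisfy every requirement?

1085

Optimal allocation:
  D1–S1: 70 crates
  D2–S1: 30 crates
  D3–S1: 25 crates
  D3–S2: 40 crates
Total cost = 1085.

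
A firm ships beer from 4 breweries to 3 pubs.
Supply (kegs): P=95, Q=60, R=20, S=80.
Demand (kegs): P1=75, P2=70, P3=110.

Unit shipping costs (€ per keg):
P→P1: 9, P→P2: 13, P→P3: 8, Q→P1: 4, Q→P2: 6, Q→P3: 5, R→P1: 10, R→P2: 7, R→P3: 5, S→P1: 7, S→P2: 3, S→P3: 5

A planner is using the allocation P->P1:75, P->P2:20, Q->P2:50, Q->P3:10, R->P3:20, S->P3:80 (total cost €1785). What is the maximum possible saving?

410

Current plan cost = 75·9 + 20·13 + 50·6 + 10·5 + 20·5 + 80·5 = €1785.
Optimal plan:
  P→P1: 15 × €9 = €135
  P→P3: 80 × €8 = €640
  Q→P1: 60 × €4 = €240
  R→P3: 20 × €5 = €100
  S→P2: 70 × €3 = €210
  S→P3: 10 × €5 = €50
Optimal cost = €1375.
Saving = 1785 − 1375 = €410.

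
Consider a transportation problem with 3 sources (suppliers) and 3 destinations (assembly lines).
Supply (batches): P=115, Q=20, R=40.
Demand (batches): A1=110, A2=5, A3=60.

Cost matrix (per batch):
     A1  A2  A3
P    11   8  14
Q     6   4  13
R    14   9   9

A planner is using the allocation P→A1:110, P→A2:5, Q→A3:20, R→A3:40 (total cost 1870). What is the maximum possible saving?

Current plan cost = 110·11 + 5·8 + 20·13 + 40·9 = 1870.
Optimal plan:
  P→A1: 90 × 11 = 990
  P→A2: 5 × 8 = 40
  P→A3: 20 × 14 = 280
  Q→A1: 20 × 6 = 120
  R→A3: 40 × 9 = 360
Optimal cost = 1790.
Saving = 1870 − 1790 = 80.

80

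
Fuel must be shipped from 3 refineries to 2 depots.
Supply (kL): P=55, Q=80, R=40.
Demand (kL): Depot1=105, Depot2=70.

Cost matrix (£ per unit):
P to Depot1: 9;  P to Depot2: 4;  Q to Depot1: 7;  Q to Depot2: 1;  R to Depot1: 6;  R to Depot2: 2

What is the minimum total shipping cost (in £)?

An optimal shipping plan:
  P→Depot1: 55 × £9 = £495
  Q→Depot1: 10 × £7 = £70
  Q→Depot2: 70 × £1 = £70
  R→Depot1: 40 × £6 = £240
Total = 495 + 70 + 70 + 240 = £875.
(Supply check: P ships 55; Q ships 80; R ships 40.)

875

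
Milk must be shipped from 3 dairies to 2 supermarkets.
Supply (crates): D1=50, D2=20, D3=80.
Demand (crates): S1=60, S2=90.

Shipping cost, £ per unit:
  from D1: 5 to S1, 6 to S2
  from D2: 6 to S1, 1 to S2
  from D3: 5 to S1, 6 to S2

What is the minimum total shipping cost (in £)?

740

An optimal shipping plan:
  D1 to S2: 50 × £6 = £300
  D2 to S2: 20 × £1 = £20
  D3 to S1: 60 × £5 = £300
  D3 to S2: 20 × £6 = £120
Total = 300 + 20 + 300 + 120 = £740.
(Supply check: D1 ships 50; D2 ships 20; D3 ships 80.)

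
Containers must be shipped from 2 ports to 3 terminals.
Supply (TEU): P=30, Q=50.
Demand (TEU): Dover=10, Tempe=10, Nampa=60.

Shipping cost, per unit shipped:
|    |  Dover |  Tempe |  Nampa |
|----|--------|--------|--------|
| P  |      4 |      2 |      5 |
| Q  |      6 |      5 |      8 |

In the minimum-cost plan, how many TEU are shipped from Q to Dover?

Solving gives:
  P→Tempe: 10 × 2 = 20
  P→Nampa: 20 × 5 = 100
  Q→Dover: 10 × 6 = 60
  Q→Nampa: 40 × 8 = 320
Total cost = 500.
So Q→Dover carries 10 TEU.

10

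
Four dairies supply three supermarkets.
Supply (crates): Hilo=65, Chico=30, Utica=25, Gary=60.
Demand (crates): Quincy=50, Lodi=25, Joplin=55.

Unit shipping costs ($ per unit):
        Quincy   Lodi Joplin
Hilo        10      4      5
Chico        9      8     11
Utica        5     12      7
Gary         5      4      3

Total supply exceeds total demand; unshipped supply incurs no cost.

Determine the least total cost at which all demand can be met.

555

One minimum-cost allocation:
  Hilo to Lodi: 25 × $4 = $100
  Hilo to Joplin: 20 × $5 = $100
  Utica to Quincy: 25 × $5 = $125
  Gary to Quincy: 25 × $5 = $125
  Gary to Joplin: 35 × $3 = $105
Total = 100 + 100 + 125 + 125 + 105 = $555.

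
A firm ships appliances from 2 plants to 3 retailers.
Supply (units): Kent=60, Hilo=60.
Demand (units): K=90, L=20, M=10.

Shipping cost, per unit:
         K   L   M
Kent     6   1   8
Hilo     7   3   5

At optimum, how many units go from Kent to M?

Solving gives:
  Kent->K: 40 units
  Kent->L: 20 units
  Hilo->K: 50 units
  Hilo->M: 10 units
Total cost = 660.
The route Kent→M is not used.

0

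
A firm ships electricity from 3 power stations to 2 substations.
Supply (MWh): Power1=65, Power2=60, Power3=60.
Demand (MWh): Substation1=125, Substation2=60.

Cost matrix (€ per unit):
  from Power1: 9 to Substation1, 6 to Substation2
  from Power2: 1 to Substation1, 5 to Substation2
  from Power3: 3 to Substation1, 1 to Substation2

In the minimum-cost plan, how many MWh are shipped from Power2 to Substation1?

Optimal shipments:
  Power1→Substation1: 5 × €9 = €45
  Power1→Substation2: 60 × €6 = €360
  Power2→Substation1: 60 × €1 = €60
  Power3→Substation1: 60 × €3 = €180
Total cost = €645.
So Power2→Substation1 carries 60 MWh.

60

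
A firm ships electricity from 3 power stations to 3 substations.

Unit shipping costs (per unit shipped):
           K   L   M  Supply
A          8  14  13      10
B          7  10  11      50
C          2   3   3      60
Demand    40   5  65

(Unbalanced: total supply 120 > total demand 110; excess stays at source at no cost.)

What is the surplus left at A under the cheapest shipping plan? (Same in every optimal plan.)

Minimum-cost shipments:
  B→K: 40 × 7 = 280
  B→L: 5 × 10 = 50
  B→M: 5 × 11 = 55
  C→M: 60 × 3 = 180
Total cost = 565.
A ships 0 of its 10, leaving 10.

10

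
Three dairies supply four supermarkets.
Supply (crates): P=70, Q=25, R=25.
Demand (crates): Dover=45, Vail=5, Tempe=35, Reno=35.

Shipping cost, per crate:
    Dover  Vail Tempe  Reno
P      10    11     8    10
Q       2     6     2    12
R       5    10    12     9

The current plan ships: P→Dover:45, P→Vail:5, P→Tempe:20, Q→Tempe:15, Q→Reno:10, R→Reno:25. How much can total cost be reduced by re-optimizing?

220

Current plan cost = 45·10 + 5·11 + 20·8 + 15·2 + 10·12 + 25·9 = 1040.
Optimal plan:
  P→Vail: 5 × 11 = 55
  P→Tempe: 30 × 8 = 240
  P→Reno: 35 × 10 = 350
  Q→Dover: 20 × 2 = 40
  Q→Tempe: 5 × 2 = 10
  R→Dover: 25 × 5 = 125
Optimal cost = 820.
Saving = 1040 − 820 = 220.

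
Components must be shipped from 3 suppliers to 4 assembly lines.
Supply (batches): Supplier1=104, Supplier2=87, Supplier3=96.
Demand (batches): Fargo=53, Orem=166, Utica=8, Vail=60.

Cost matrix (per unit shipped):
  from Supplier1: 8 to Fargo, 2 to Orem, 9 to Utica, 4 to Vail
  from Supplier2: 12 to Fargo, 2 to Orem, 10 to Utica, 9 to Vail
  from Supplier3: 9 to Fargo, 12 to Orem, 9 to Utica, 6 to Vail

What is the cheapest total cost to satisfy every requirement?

One minimum-cost allocation:
  Supplier1–Orem: 79 × 2 = 158
  Supplier1–Vail: 25 × 4 = 100
  Supplier2–Orem: 87 × 2 = 174
  Supplier3–Fargo: 53 × 9 = 477
  Supplier3–Utica: 8 × 9 = 72
  Supplier3–Vail: 35 × 6 = 210
Total = 158 + 100 + 174 + 477 + 72 + 210 = 1191.
(Supply check: Supplier1 ships 104; Supplier2 ships 87; Supplier3 ships 96.)

1191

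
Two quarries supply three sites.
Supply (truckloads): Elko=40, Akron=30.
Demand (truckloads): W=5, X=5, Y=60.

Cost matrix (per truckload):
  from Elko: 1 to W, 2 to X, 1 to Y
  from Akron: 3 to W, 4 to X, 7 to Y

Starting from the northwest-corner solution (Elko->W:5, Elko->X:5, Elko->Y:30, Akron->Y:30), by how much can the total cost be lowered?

Current plan cost = 5·1 + 5·2 + 30·1 + 30·7 = 255.
Optimal plan:
  Elko to Y: 40 × 1 = 40
  Akron to W: 5 × 3 = 15
  Akron to X: 5 × 4 = 20
  Akron to Y: 20 × 7 = 140
Optimal cost = 215.
Saving = 255 − 215 = 40.

40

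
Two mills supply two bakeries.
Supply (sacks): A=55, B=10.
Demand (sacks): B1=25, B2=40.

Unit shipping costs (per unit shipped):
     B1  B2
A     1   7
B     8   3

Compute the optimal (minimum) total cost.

An optimal shipping plan:
  A→B1: 25 × 1 = 25
  A→B2: 30 × 7 = 210
  B→B2: 10 × 3 = 30
Total = 25 + 210 + 30 = 265.
(Supply check: A ships 55; B ships 10.)

265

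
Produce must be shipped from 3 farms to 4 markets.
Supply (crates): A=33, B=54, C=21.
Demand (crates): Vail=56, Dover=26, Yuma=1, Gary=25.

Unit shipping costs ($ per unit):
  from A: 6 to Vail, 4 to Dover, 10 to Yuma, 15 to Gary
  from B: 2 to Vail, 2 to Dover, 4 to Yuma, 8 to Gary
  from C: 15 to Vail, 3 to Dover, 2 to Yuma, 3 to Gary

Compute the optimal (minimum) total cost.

343

One minimum-cost allocation:
  A→Vail: 7 × $6 = $42
  A→Dover: 26 × $4 = $104
  B→Vail: 49 × $2 = $98
  B→Yuma: 1 × $4 = $4
  B→Gary: 4 × $8 = $32
  C→Gary: 21 × $3 = $63
Total = 42 + 104 + 98 + 4 + 32 + 63 = $343.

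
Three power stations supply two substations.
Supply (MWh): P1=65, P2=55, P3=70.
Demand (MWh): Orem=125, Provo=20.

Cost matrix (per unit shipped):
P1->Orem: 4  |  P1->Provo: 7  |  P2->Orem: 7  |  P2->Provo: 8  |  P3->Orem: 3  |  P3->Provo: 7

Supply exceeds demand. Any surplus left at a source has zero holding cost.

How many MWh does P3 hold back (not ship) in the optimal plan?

An optimal plan:
  P1 to Orem: 55 × 4 = 220
  P1 to Provo: 10 × 7 = 70
  P2 to Provo: 10 × 8 = 80
  P3 to Orem: 70 × 3 = 210
Total cost = 580.
P3 ships 70 of its 70, leaving 0.

0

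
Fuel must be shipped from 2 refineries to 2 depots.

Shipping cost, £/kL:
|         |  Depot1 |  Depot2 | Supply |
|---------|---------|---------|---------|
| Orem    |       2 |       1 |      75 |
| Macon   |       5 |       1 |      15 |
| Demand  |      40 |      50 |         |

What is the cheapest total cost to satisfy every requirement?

130

A cheapest plan:
  Orem to Depot1: 40 kL
  Orem to Depot2: 35 kL
  Macon to Depot2: 15 kL
Total cost = £130.
(Supply check: Orem ships 75; Macon ships 15.)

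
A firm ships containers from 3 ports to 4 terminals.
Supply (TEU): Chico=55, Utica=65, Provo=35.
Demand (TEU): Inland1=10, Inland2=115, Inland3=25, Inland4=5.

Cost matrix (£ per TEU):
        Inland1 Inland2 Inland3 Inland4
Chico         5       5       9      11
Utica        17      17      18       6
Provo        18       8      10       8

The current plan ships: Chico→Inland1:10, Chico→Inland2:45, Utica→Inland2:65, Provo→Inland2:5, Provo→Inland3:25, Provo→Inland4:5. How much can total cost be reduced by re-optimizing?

Current plan cost = 10·5 + 45·5 + 65·17 + 5·8 + 25·10 + 5·8 = £1710.
Optimal plan:
  Chico to Inland2: 55 × £5 = £275
  Utica to Inland1: 10 × £17 = £170
  Utica to Inland2: 25 × £17 = £425
  Utica to Inland3: 25 × £18 = £450
  Utica to Inland4: 5 × £6 = £30
  Provo to Inland2: 35 × £8 = £280
Optimal cost = £1630.
Saving = 1710 − 1630 = £80.

80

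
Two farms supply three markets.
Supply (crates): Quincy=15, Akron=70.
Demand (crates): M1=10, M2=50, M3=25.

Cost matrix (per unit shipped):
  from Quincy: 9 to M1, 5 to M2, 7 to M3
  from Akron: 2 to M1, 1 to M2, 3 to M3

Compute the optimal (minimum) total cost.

An optimal shipping plan:
  Quincy to M2: 15 × 5 = 75
  Akron to M1: 10 × 2 = 20
  Akron to M2: 35 × 1 = 35
  Akron to M3: 25 × 3 = 75
Total = 75 + 20 + 35 + 75 = 205.

205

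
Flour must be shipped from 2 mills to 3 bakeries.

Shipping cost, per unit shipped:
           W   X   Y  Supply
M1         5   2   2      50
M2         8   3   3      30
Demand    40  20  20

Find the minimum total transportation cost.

310

An optimal shipping plan:
  M1->W: 40 × 5 = 200
  M1->X: 10 × 2 = 20
  M2->X: 10 × 3 = 30
  M2->Y: 20 × 3 = 60
Total = 200 + 20 + 30 + 60 = 310.
(Supply check: M1 ships 50; M2 ships 30.)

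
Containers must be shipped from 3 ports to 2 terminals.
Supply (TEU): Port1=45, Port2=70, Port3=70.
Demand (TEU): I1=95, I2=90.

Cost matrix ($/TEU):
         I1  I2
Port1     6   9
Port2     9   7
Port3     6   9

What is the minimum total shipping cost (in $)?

1240

Optimal allocation:
  Port1 to I1: 45 × $6 = $270
  Port2 to I2: 70 × $7 = $490
  Port3 to I1: 50 × $6 = $300
  Port3 to I2: 20 × $9 = $180
Total = 270 + 490 + 300 + 180 = $1240.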